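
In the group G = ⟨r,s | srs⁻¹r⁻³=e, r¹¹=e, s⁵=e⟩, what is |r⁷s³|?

Compute successive powers until reaching e:
  (r⁷s³)¹ = r⁷s³, (r⁷s³)² = r⁹s, (r⁷s³)³ = r⁸s⁴, (r⁷s³)⁴ = r³s², (r⁷s³)⁵ = e.
The smallest positive k with (r⁷s³)ᵏ = e is 5.

Answer: 5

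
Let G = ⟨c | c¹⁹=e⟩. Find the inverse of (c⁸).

The order of (c⁸) is 19 (smallest k with (c⁸)ᵏ = e), so (c⁸)⁻¹ = (c⁸)¹⁸ = c¹¹.
Check: (c⁸) · (c¹¹) → (c⁸) · c¹¹ = e, giving e as required.

Answer: c¹¹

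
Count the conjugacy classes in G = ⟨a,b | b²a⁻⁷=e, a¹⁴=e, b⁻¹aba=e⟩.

The conjugacy classes (representative and size) are:
  [e] (size 1), [a¹³] (size 2), [a¹²] (size 2), [a¹¹] (size 2), [a⁴] (size 2), [a⁵] (size 2), [a⁸] (size 2), [a⁷] (size 1), [a⁵b⁻¹] (size 7), [a⁵b] (size 7).
Class equation: 1 + 2 + 2 + 2 + 2 + 2 + 2 + 1 + 7 + 7 = 28 = |G|. So G has 10 conjugacy classes.

Answer: 10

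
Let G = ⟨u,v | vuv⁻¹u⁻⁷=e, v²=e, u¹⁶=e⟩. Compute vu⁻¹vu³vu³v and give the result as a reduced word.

Multiply left to right, reducing at each step:
  v · u⁻¹ = u⁹v
  (u⁹v) · v = u⁹
  (u⁹) · u³ = u¹²
  (u¹²) · v = u¹²v
  (u¹²v) · u³ = uv
  (uv) · v = u

Answer: u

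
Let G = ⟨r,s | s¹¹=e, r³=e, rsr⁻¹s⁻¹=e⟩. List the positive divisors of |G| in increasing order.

|G| = 33 = 3 · 11. By Lagrange's theorem the order of any subgroup divides 33; the divisors of 33 are 1, 3, 11, 33.

Answer: 1, 3, 11, 33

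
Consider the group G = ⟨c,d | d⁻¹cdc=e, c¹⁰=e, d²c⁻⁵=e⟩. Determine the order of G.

Enumerate words in the generators, reducing via the relations: the distinct elements are
  {c, d, e, cd, c², c³, c⁴, c⁵, c⁶, c⁷, c⁸, c⁹, c²d, c³d, c⁴d, d⁻¹, cd⁻¹, c²d⁻¹, c³d⁻¹, c⁴d⁻¹}.
No further products give new elements, so |G| = 20.

Answer: 20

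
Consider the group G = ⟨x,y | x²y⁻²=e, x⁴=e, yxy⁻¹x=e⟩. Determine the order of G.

Enumerate words in the generators, reducing via the relations: the distinct elements are
  {e, x, y, xy, x², x³, y⁻¹, xy⁻¹}.
No further products give new elements, so |G| = 8.

Answer: 8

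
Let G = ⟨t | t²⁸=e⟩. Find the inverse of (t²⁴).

The order of (t²⁴) is 7 (smallest k with (t²⁴)ᵏ = e), so (t²⁴)⁻¹ = (t²⁴)⁶ = t⁴.
Check: (t²⁴) · (t⁴) → (t²⁴) · t⁴ = e, giving e as required.

Answer: t⁴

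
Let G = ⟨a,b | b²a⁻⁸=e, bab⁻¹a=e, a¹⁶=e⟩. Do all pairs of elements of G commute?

a·b = ab but b·a = a⁷b⁻¹, so a·b ≠ b·a and G is not abelian.

Answer: No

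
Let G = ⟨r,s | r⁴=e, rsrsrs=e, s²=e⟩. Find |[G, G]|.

G' = [G, G] is generated by all commutators. The generator-pair commutators are: [r, s] = r²sr.
The subgroup they normally generate is {e, r², rs, sr³, r²sr, r³s, r²sr³, sr, rsr², sr²s, r²sr²s, r³sr²}, of order 12.
Check: |G/G'| = 24/12 = 2 is the order of the abelianisation.

Answer: 12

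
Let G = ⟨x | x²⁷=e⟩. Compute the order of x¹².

Compute successive powers until reaching e:
  (x¹²)¹ = x¹², (x¹²)² = x²⁴, (x¹²)³ = x⁹, (x¹²)⁴ = x²¹, (x¹²)⁵ = x⁶, (x¹²)⁶ = x¹⁸, (x¹²)⁷ = x³, (x¹²)⁸ = x¹⁵, (x¹²)⁹ = e.
The smallest positive k with (x¹²)ᵏ = e is 9.

Answer: 9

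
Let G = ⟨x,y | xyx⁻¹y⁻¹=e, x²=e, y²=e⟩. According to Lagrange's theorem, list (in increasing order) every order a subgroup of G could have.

|G| = 4 = 2². By Lagrange's theorem the order of any subgroup divides 4; the divisors of 4 are 1, 2, 4.

Answer: 1, 2, 4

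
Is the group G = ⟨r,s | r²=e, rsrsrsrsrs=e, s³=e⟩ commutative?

r·s = rs but s·r = sr, so r·s ≠ s·r and G is not abelian.

Answer: No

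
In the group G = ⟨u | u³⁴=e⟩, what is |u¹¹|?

Compute successive powers until reaching e:
  (u¹¹)¹ = u¹¹, (u¹¹)² = u²², (u¹¹)³ = u³³, (u¹¹)⁴ = u¹⁰, (u¹¹)⁵ = u²¹, (u¹¹)⁶ = u³², (u¹¹)⁷ = u⁹, (u¹¹)⁸ = u²⁰, (u¹¹)⁹ = u³¹, (u¹¹)¹⁰ = u⁸, (u¹¹)¹¹ = u¹⁹, (u¹¹)¹² = u³⁰, (u¹¹)¹³ = u⁷, (u¹¹)¹⁴ = u¹⁸, (u¹¹)¹⁵ = u²⁹, (u¹¹)¹⁶ = u⁶, (u¹¹)¹⁷ = u¹⁷, (u¹¹)¹⁸ = u²⁸, (u¹¹)¹⁹ = u⁵, (u¹¹)²⁰ = u¹⁶, (u¹¹)²¹ = u²⁷, (u¹¹)²² = u⁴, (u¹¹)²³ = u¹⁵, (u¹¹)²⁴ = u²⁶, (u¹¹)²⁵ = u³, (u¹¹)²⁶ = u¹⁴, (u¹¹)²⁷ = u²⁵, (u¹¹)²⁸ = u², (u¹¹)²⁹ = u¹³, (u¹¹)³⁰ = u²⁴, (u¹¹)³¹ = u, (u¹¹)³² = u¹², (u¹¹)³³ = u²³, (u¹¹)³⁴ = e.
The smallest positive k with (u¹¹)ᵏ = e is 34.

Answer: 34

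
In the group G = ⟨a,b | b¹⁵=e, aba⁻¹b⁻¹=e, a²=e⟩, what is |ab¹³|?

Compute successive powers until reaching e:
  (ab¹³)¹ = ab¹³, (ab¹³)² = b¹¹, (ab¹³)³ = ab⁹, (ab¹³)⁴ = b⁷, (ab¹³)⁵ = ab⁵, (ab¹³)⁶ = b³, (ab¹³)⁷ = ab, (ab¹³)⁸ = b¹⁴, (ab¹³)⁹ = ab¹², (ab¹³)¹⁰ = b¹⁰, (ab¹³)¹¹ = ab⁸, (ab¹³)¹² = b⁶, (ab¹³)¹³ = ab⁴, (ab¹³)¹⁴ = b², (ab¹³)¹⁵ = a, (ab¹³)¹⁶ = b¹³, (ab¹³)¹⁷ = ab¹¹, (ab¹³)¹⁸ = b⁹, (ab¹³)¹⁹ = ab⁷, (ab¹³)²⁰ = b⁵, (ab¹³)²¹ = ab³, (ab¹³)²² = b, (ab¹³)²³ = ab¹⁴, (ab¹³)²⁴ = b¹², (ab¹³)²⁵ = ab¹⁰, (ab¹³)²⁶ = b⁸, (ab¹³)²⁷ = ab⁶, (ab¹³)²⁸ = b⁴, (ab¹³)²⁹ = ab², (ab¹³)³⁰ = e.
The smallest positive k with (ab¹³)ᵏ = e is 30.

Answer: 30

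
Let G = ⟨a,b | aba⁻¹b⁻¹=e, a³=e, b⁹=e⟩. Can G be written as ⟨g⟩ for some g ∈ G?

|G| = 27, but the maximum element order in G is 9 < 27. No single element generates all of G, so G is not cyclic.

Answer: No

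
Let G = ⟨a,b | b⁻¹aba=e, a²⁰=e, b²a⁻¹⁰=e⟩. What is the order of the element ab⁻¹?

Compute successive powers until reaching e:
  (ab⁻¹)¹ = ab⁻¹, (ab⁻¹)² = a¹⁰, (ab⁻¹)³ = ab, (ab⁻¹)⁴ = e.
The smallest positive k with (ab⁻¹)ᵏ = e is 4.

Answer: 4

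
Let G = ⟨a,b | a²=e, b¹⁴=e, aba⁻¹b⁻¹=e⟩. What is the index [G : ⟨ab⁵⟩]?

First find ord(ab⁵) by computing successive powers:
  (ab⁵)¹ = ab⁵, (ab⁵)² = b¹⁰, (ab⁵)³ = ab, (ab⁵)⁴ = b⁶, (ab⁵)⁵ = ab¹¹, (ab⁵)⁶ = b², (ab⁵)⁷ = ab⁷, (ab⁵)⁸ = b¹², (ab⁵)⁹ = ab³, (ab⁵)¹⁰ = b⁸, (ab⁵)¹¹ = ab¹³, (ab⁵)¹² = b⁴, (ab⁵)¹³ = ab⁹, (ab⁵)¹⁴ = e.
So |⟨ab⁵⟩| = ord(ab⁵) = 14. With |G| = 28, by Lagrange [G : ⟨ab⁵⟩] = 28/14 = 2.

Answer: 2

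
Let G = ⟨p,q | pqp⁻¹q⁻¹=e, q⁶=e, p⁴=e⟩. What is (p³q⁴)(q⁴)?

Compute (p³q⁴) · (q⁴) by multiplying left to right and reducing via the relations at each step:
  (p³q⁴) · q⁴ = p³q²

Answer: p³q²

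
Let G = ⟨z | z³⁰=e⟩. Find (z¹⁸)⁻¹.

The order of (z¹⁸) is 5 (smallest k with (z¹⁸)ᵏ = e), so (z¹⁸)⁻¹ = (z¹⁸)⁴ = z¹².
Check: (z¹⁸) · (z¹²) → (z¹⁸) · z¹² = e, giving e as required.

Answer: z¹²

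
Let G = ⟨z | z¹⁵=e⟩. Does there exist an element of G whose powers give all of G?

|G| = 15. The element z has order 15 (its powers give 15 distinct elements), so ⟨z⟩ = G and G is cyclic.

Answer: Yes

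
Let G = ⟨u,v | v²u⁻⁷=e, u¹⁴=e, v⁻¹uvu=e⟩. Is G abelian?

u·v = uv but v·u = u⁶v⁻¹, so u·v ≠ v·u and G is not abelian.

Answer: No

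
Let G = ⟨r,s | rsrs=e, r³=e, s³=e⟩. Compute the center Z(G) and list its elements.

An element z ∈ Z(G) iff z commutes with every generator.
For example e is central: e·r = r = r·e; e·s = s = s·e.
Whereas r ∉ Z(G) since r·s = rs ≠ r²s² = s·r.
Checking each of the 12 elements this way gives Z(G) = {e}, of order 1.

Answer: {e}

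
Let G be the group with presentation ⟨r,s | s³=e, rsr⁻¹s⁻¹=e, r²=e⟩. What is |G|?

Enumerate words in the generators, reducing via the relations: the distinct elements are
  {e, r, s, rs, s², rs²}.
No further products give new elements, so |G| = 6.

Answer: 6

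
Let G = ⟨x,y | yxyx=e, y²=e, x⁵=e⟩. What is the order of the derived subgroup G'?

G' = [G, G] is generated by all commutators. The generator-pair commutators are: [x, y] = x².
The subgroup they normally generate is {e, x, x², x³, x⁴}, of order 5.
Check: |G/G'| = 10/5 = 2 is the order of the abelianisation.

Answer: 5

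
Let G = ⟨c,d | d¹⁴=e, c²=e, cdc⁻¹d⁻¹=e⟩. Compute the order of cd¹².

Compute successive powers until reaching e:
  (cd¹²)¹ = cd¹², (cd¹²)² = d¹⁰, (cd¹²)³ = cd⁸, (cd¹²)⁴ = d⁶, (cd¹²)⁵ = cd⁴, (cd¹²)⁶ = d², (cd¹²)⁷ = c, (cd¹²)⁸ = d¹², (cd¹²)⁹ = cd¹⁰, (cd¹²)¹⁰ = d⁸, (cd¹²)¹¹ = cd⁶, (cd¹²)¹² = d⁴, (cd¹²)¹³ = cd², (cd¹²)¹⁴ = e.
The smallest positive k with (cd¹²)ᵏ = e is 14.

Answer: 14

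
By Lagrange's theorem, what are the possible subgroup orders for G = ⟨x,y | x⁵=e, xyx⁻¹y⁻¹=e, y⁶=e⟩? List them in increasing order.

|G| = 30 = 2 · 3 · 5. By Lagrange's theorem the order of any subgroup divides 30; the divisors of 30 are 1, 2, 3, 5, 6, 10, 15, 30.

Answer: 1, 2, 3, 5, 6, 10, 15, 30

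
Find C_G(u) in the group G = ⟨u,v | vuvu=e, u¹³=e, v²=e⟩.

⟨u⟩ ⊆ C_G(u) since powers of u commute with u; so |C_G(u)| ≥ |⟨u⟩| = 13.
By orbit–stabilizer, |C_G(u)| = |G| / |conj. class of u| = 26 / 2 = 13.
The 13 elements commuting with u are {e, u, u², u³, u⁴, u⁵, u⁶, u⁷, u⁸, u⁹, u¹⁰, u¹¹, u¹²}.

Answer: {e, u, u², u³, u⁴, u⁵, u⁶, u⁷, u⁸, u⁹, u¹⁰, u¹¹, u¹²}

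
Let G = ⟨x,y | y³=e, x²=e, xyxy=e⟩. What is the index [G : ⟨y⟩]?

First find ord(y) by computing successive powers:
  y¹ = y, y² = y², y³ = e.
So |⟨y⟩| = ord(y) = 3. With |G| = 6, by Lagrange [G : ⟨y⟩] = 6/3 = 2.

Answer: 2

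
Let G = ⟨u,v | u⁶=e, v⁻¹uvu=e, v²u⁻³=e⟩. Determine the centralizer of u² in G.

⟨u²⟩ ⊆ C_G(u²) since powers of u² commute with u²; so |C_G(u²)| ≥ |⟨u²⟩| = 3.
By orbit–stabilizer, |C_G(u²)| = |G| / |conj. class of u²| = 12 / 2 = 6.
The 6 elements commuting with u² are {e, u, u², u³, u⁴, u⁵}.

Answer: {e, u, u², u³, u⁴, u⁵}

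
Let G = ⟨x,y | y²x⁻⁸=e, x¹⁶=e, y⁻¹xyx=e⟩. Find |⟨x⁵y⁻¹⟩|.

|⟨x⁵y⁻¹⟩| equals the order of x⁵y⁻¹. Compute successive powers until reaching e:
  (x⁵y⁻¹)¹ = x⁵y⁻¹, (x⁵y⁻¹)² = x⁸, (x⁵y⁻¹)³ = x⁵y, (x⁵y⁻¹)⁴ = e.
The smallest positive k with (x⁵y⁻¹)ᵏ = e is 4, so |⟨x⁵y⁻¹⟩| = 4.

Answer: 4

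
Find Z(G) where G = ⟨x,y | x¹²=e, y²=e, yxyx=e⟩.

An element z ∈ Z(G) iff z commutes with every generator.
For example x⁶ is central: (x⁶)·x = x⁷ = x·(x⁶); (x⁶)·y = x⁶y = y·(x⁶).
Whereas x ∉ Z(G) since x·y = xy ≠ x¹¹y = y·x.
Checking each of the 24 elements this way gives Z(G) = {e, x⁶}, of order 2.

Answer: {e, x⁶}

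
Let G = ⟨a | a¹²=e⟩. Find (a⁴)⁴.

Compute successive powers of (a⁴), reducing at each step:
  (a⁴)²: (a⁴) · a⁴ = a⁸
  (a⁴)³: (a⁸) · a⁴ = e
  (a⁴)⁴: e · a⁴ = a⁴

Answer: a⁴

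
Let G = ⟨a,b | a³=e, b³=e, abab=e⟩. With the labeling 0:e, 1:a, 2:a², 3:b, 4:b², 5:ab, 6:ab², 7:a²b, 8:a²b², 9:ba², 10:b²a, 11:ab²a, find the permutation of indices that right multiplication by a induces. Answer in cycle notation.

(0 1 2)(3 8 9)(4 10 5)(6 11 7)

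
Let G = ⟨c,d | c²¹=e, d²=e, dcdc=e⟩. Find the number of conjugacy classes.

The conjugacy classes (representative and size) are:
  [e] (size 1), [c²⁰] (size 2), [c²] (size 2), [c³] (size 2), [c¹⁷] (size 2), [c⁵] (size 2), [c⁶] (size 2), [c⁷] (size 2), [c⁸] (size 2), [c⁹] (size 2), [c¹⁰] (size 2), [d] (size 21).
Class equation: 1 + 2 + 2 + 2 + 2 + 2 + 2 + 2 + 2 + 2 + 2 + 21 = 42 = |G|. So G has 12 conjugacy classes.

Answer: 12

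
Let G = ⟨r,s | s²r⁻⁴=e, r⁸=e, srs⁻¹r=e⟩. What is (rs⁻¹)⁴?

Compute successive powers of (rs⁻¹), reducing at each step:
  (rs⁻¹)²: (rs⁻¹) · r = s⁻¹;   (s⁻¹) · s⁻¹ = r⁴
  (rs⁻¹)³: (r⁴) · r = r⁵;   (r⁵) · s⁻¹ = rs
  (rs⁻¹)⁴: (rs) · r = s;   s · s⁻¹ = e

Answer: e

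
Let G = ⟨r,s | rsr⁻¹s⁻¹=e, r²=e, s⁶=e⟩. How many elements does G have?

Enumerate words in the generators, reducing via the relations: the distinct elements are
  {e, r, s, rs, s², s³, s⁴, s⁵, rs², rs³, rs⁴, rs⁵}.
No further products give new elements, so |G| = 12.

Answer: 12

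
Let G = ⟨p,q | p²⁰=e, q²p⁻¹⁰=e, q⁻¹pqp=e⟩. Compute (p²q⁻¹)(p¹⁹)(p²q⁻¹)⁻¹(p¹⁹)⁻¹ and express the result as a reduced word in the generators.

[(p²q⁻¹), (p¹⁹)] = (p²q⁻¹)·(p¹⁹)·(p²q⁻¹)⁻¹·(p¹⁹)⁻¹.
  (p²q⁻¹) · (p¹⁹) = p³q⁻¹
  (p³q⁻¹) · (p²q) = p
  p · p = p²

Answer: p²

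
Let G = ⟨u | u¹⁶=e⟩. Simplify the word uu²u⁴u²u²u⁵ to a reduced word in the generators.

Multiply left to right, reducing at each step:
  u · u² = u³
  (u³) · u⁴ = u⁷
  (u⁷) · u² = u⁹
  (u⁹) · u² = u¹¹
  (u¹¹) · u⁵ = e

Answer: e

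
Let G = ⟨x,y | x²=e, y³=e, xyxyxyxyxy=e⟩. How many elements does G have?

Enumerate words in the generators, reducing via the relations: the distinct elements are
  {e, x, y, xy, yx, y², xyx, xy², yxy, y²x, xyxy, xy²x, yxyx, yxy², y²xy, xyxyx, xyxy², xy²xy, yxy²x, y²xyx, y²xy², xyxy²x, xy²xyx, xy²xy², yxyxy², yxy²xy, y²xyxy, y²xy²x, xyxy²xy, xy²xyxy, xy²xy²x, yxyxy²x, yxy²xyx, yxy²xy², y²xyxy², y²xy²xy, xyxy²xyx, xyxy²xy², xy²xyxy², yxyxy²xy, yxy²xyxy, y²xyxy²x, y²xy²xyx, xyxy²xyxy, xy²xyxy²x, yxyxy²xy², yxy²xyxy², y²xyxy²xy, y²xy²xyxy, xyxy²xyxy², xy²xyxy²xy, yxy²xyxy²x, y²xyxy²xyx, y²xyxy²xy², y²xy²xyxy², xyxy²xyxy²x, xy²xyxy²xyx, xy²xyxy²xy², yxy²xyxy²xy, xyxy²xyxy²xy}.
No further products give new elements, so |G| = 60.

Answer: 60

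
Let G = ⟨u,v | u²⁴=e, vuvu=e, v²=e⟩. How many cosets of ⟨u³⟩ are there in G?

First find ord(u³) by computing successive powers:
  (u³)¹ = u³, (u³)² = u⁶, (u³)³ = u⁹, (u³)⁴ = u¹², (u³)⁵ = u¹⁵, (u³)⁶ = u¹⁸, (u³)⁷ = u²¹, (u³)⁸ = e.
So |⟨u³⟩| = ord(u³) = 8. With |G| = 48, by Lagrange [G : ⟨u³⟩] = 48/8 = 6.

Answer: 6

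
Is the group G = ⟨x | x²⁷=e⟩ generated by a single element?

|G| = 27. The element x has order 27 (its powers give 27 distinct elements), so ⟨x⟩ = G and G is cyclic.

Answer: Yes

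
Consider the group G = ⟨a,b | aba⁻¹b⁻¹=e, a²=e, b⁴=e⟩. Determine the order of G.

Enumerate words in the generators, reducing via the relations: the distinct elements are
  {a, b, e, ab, b², b³, ab², ab³}.
No further products give new elements, so |G| = 8.

Answer: 8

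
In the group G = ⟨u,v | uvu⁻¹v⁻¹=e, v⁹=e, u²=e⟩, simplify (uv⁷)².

Compute successive powers of (uv⁷), reducing at each step:
  (uv⁷)²: (uv⁷) · u = v⁷;   (v⁷) · v⁷ = v⁵

Answer: v⁵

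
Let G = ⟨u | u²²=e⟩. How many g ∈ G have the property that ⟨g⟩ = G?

G is cyclic of order 22. An element generates G iff its order is 22, and a cyclic group of order 22 has exactly φ(22) = 10 such elements.

Answer: 10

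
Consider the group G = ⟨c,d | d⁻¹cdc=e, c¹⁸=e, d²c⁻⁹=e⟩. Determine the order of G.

Enumerate words in the generators, reducing via the relations: the distinct elements are
  {c, d, e, cd, c², c³, c⁴, c⁵, c⁶, c⁷, c⁸, c⁹, c²d, c³d, c¹², c¹³, c¹¹, c¹⁰, c¹⁴, c¹⁵, c¹⁶, c¹⁷, c⁴d, c⁵d, c⁶d, c⁷d, c⁸d, d⁻¹, cd⁻¹, c²d⁻¹, c³d⁻¹, c⁴d⁻¹, c⁵d⁻¹, c⁶d⁻¹, c⁷d⁻¹, c⁸d⁻¹}.
No further products give new elements, so |G| = 36.

Answer: 36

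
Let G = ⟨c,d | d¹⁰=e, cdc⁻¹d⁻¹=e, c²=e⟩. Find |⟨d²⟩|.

|⟨d²⟩| equals the order of d². Compute successive powers until reaching e:
  (d²)¹ = d², (d²)² = d⁴, (d²)³ = d⁶, (d²)⁴ = d⁸, (d²)⁵ = e.
The smallest positive k with (d²)ᵏ = e is 5, so |⟨d²⟩| = 5.

Answer: 5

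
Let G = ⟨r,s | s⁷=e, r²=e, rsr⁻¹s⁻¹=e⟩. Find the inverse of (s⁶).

The order of (s⁶) is 7 (smallest k with (s⁶)ᵏ = e), so (s⁶)⁻¹ = (s⁶)⁶ = s.
Check: (s⁶) · s → (s⁶) · s = e, giving e as required.

Answer: s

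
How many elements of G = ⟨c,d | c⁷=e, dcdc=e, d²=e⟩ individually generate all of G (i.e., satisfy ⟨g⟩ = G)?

⟨g⟩ = G would require ord(g) = |G| = 14, but the maximum element order in G is 7 < 14. So G is not cyclic and no single element generates it: the count is 0.

Answer: 0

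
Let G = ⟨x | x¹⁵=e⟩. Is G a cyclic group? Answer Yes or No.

|G| = 15. The element x has order 15 (its powers give 15 distinct elements), so ⟨x⟩ = G and G is cyclic.

Answer: Yes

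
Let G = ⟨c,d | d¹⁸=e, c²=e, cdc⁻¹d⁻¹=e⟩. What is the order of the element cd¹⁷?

Compute successive powers until reaching e:
  (cd¹⁷)¹ = cd¹⁷, (cd¹⁷)² = d¹⁶, (cd¹⁷)³ = cd¹⁵, (cd¹⁷)⁴ = d¹⁴, (cd¹⁷)⁵ = cd¹³, (cd¹⁷)⁶ = d¹², (cd¹⁷)⁷ = cd¹¹, (cd¹⁷)⁸ = d¹⁰, (cd¹⁷)⁹ = cd⁹, (cd¹⁷)¹⁰ = d⁸, (cd¹⁷)¹¹ = cd⁷, (cd¹⁷)¹² = d⁶, (cd¹⁷)¹³ = cd⁵, (cd¹⁷)¹⁴ = d⁴, (cd¹⁷)¹⁵ = cd³, (cd¹⁷)¹⁶ = d², (cd¹⁷)¹⁷ = cd, (cd¹⁷)¹⁸ = e.
The smallest positive k with (cd¹⁷)ᵏ = e is 18.

Answer: 18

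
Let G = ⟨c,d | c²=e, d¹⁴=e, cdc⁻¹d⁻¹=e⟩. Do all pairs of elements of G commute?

Each pair of generators commutes: c·d = cd = d·c. Since the generators pairwise commute, every element of G commutes with every other, so G is abelian.

Answer: Yes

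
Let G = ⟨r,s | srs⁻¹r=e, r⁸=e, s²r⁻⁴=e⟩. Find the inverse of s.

The order of s is 4 (smallest k with sᵏ = e), so s⁻¹ = s³ = s⁻¹.
Check: s · (s⁻¹) → s · s⁻¹ = e, giving e as required.

Answer: s⁻¹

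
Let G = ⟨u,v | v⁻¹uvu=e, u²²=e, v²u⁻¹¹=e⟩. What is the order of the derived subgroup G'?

G' = [G, G] is generated by all commutators. The generator-pair commutators are: [u, v] = u².
The subgroup they normally generate is {e, u², u⁴, u⁶, u⁸, u¹⁰, u¹², u¹⁴, u¹⁶, u¹⁸, u²⁰}, of order 11.
Check: |G/G'| = 44/11 = 4 is the order of the abelianisation.

Answer: 11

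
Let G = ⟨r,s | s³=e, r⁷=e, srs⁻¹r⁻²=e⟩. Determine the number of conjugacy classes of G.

The conjugacy classes (representative and size) are:
  [e] (size 1), [r²] (size 3), [r⁵] (size 3), [s] (size 7), [s²] (size 7).
Class equation: 1 + 3 + 3 + 7 + 7 = 21 = |G|. So G has 5 conjugacy classes.

Answer: 5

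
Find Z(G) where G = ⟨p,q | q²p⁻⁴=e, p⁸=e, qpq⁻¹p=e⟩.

An element z ∈ Z(G) iff z commutes with every generator.
For example p⁴ is central: (p⁴)·p = p⁵ = p·(p⁴); (p⁴)·q = q⁻¹ = q·(p⁴).
Whereas p ∉ Z(G) since p·q = pq ≠ p³q⁻¹ = q·p.
Checking each of the 16 elements this way gives Z(G) = {e, p⁴}, of order 2.

Answer: {e, p⁴}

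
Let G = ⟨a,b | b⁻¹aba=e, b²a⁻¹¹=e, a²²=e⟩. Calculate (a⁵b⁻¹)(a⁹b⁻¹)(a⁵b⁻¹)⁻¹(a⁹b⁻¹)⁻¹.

[(a⁵b⁻¹), (a⁹b⁻¹)] = (a⁵b⁻¹)·(a⁹b⁻¹)·(a⁵b⁻¹)⁻¹·(a⁹b⁻¹)⁻¹.
  (a⁵b⁻¹) · (a⁹b⁻¹) = a⁷
  (a⁷) · (a⁵b) = ab⁻¹
  (ab⁻¹) · (a⁹b) = a¹⁴

Answer: a¹⁴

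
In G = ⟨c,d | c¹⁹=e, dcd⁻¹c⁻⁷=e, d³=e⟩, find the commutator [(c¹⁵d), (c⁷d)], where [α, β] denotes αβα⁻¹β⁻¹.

[(c¹⁵d), (c⁷d)] = (c¹⁵d)·(c⁷d)·(c¹⁵d)⁻¹·(c⁷d)⁻¹.
  (c¹⁵d) · (c⁷d) = c⁷d²
  (c⁷d²) · (c⁶d²) = c¹⁶d
  (c¹⁶d) · (c¹⁸d²) = c⁹

Answer: c⁹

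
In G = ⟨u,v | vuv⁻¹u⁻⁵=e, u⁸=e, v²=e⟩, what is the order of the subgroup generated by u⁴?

|⟨u⁴⟩| equals the order of u⁴. Compute successive powers until reaching e:
  (u⁴)¹ = u⁴, (u⁴)² = e.
The smallest positive k with (u⁴)ᵏ = e is 2, so |⟨u⁴⟩| = 2.

Answer: 2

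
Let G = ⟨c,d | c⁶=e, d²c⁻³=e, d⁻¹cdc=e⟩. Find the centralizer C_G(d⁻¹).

⟨d⁻¹⟩ ⊆ C_G(d⁻¹) since powers of d⁻¹ commute with d⁻¹; so |C_G(d⁻¹)| ≥ |⟨d⁻¹⟩| = 4.
By orbit–stabilizer, |C_G(d⁻¹)| = |G| / |conj. class of d⁻¹| = 12 / 3 = 4.
The 4 elements commuting with d⁻¹ are {e, c³, d, d⁻¹}.

Answer: {e, c³, d, d⁻¹}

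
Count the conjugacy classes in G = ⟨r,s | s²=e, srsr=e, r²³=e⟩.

The conjugacy classes (representative and size) are:
  [e] (size 1), [r] (size 2), [r²¹] (size 2), [r²⁰] (size 2), [r⁴] (size 2), [r¹⁸] (size 2), [r⁶] (size 2), [r¹⁶] (size 2), [r⁸] (size 2), [r⁹] (size 2), [r¹⁰] (size 2), [r¹²] (size 2), [r¹⁸s] (size 23).
Class equation: 1 + 2 + 2 + 2 + 2 + 2 + 2 + 2 + 2 + 2 + 2 + 2 + 23 = 46 = |G|. So G has 13 conjugacy classes.

Answer: 13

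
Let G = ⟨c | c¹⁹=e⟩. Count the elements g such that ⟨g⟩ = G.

G is cyclic of order 19. An element generates G iff its order is 19, and a cyclic group of order 19 has exactly φ(19) = 18 such elements.

Answer: 18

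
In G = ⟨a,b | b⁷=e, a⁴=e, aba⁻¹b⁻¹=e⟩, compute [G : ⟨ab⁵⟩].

First find ord(ab⁵) by computing successive powers:
  (ab⁵)¹ = ab⁵, (ab⁵)² = a²b³, (ab⁵)³ = a³b, (ab⁵)⁴ = b⁶, (ab⁵)⁵ = ab⁴, (ab⁵)⁶ = a²b², (ab⁵)⁷ = a³, (ab⁵)⁸ = b⁵, (ab⁵)⁹ = ab³, (ab⁵)¹⁰ = a²b, (ab⁵)¹¹ = a³b⁶, (ab⁵)¹² = b⁴, (ab⁵)¹³ = ab², (ab⁵)¹⁴ = a², (ab⁵)¹⁵ = a³b⁵, (ab⁵)¹⁶ = b³, (ab⁵)¹⁷ = ab, (ab⁵)¹⁸ = a²b⁶, (ab⁵)¹⁹ = a³b⁴, (ab⁵)²⁰ = b², (ab⁵)²¹ = a, (ab⁵)²² = a²b⁵, (ab⁵)²³ = a³b³, (ab⁵)²⁴ = b, (ab⁵)²⁵ = ab⁶, (ab⁵)²⁶ = a²b⁴, (ab⁵)²⁷ = a³b², (ab⁵)²⁸ = e.
So |⟨ab⁵⟩| = ord(ab⁵) = 28. With |G| = 28, by Lagrange [G : ⟨ab⁵⟩] = 28/28 = 1.

Answer: 1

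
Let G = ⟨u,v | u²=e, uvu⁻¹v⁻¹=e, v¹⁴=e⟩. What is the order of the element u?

Compute successive powers until reaching e:
  u¹ = u, u² = e.
The smallest positive k with uᵏ = e is 2.

Answer: 2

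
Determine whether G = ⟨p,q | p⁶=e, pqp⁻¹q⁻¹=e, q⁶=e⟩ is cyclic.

|G| = 36, but the maximum element order in G is 6 < 36. No single element generates all of G, so G is not cyclic.

Answer: No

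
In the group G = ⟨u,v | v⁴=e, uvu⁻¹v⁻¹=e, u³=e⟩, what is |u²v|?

Compute successive powers until reaching e:
  (u²v)¹ = u²v, (u²v)² = uv², (u²v)³ = v³, (u²v)⁴ = u², (u²v)⁵ = uv, (u²v)⁶ = v², (u²v)⁷ = u²v³, (u²v)⁸ = u, (u²v)⁹ = v, (u²v)¹⁰ = u²v², (u²v)¹¹ = uv³, (u²v)¹² = e.
The smallest positive k with (u²v)ᵏ = e is 12.

Answer: 12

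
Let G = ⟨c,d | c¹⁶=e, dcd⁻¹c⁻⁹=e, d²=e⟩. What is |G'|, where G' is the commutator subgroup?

G' = [G, G] is generated by all commutators. The generator-pair commutators are: [c, d] = c⁸.
The subgroup they normally generate is {e, c⁸}, of order 2.
Check: |G/G'| = 32/2 = 16 is the order of the abelianisation.

Answer: 2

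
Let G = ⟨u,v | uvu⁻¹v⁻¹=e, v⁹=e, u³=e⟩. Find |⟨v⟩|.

|⟨v⟩| equals the order of v. Compute successive powers until reaching e:
  v¹ = v, v² = v², v³ = v³, v⁴ = v⁴, v⁵ = v⁵, v⁶ = v⁶, v⁷ = v⁷, v⁸ = v⁸, v⁹ = e.
The smallest positive k with vᵏ = e is 9, so |⟨v⟩| = 9.

Answer: 9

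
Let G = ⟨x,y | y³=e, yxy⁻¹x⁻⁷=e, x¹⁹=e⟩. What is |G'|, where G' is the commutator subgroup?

G' = [G, G] is generated by all commutators. The generator-pair commutators are: [x, y] = x¹³.
The subgroup they normally generate is {e, x, x², x³, x⁴, x⁵, x⁶, x⁷, x⁸, x⁹, x¹⁰, x¹¹, x¹², x¹³, x¹⁴, x¹⁵, x¹⁶, x¹⁷, x¹⁸}, of order 19.
Check: |G/G'| = 57/19 = 3 is the order of the abelianisation.

Answer: 19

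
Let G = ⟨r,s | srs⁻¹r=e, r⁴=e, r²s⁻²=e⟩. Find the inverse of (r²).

The order of (r²) is 2 (smallest k with (r²)ᵏ = e), so (r²)⁻¹ = (r²)¹ = r².
Check: (r²) · (r²) → (r²) · r² = e, giving e as required.

Answer: r²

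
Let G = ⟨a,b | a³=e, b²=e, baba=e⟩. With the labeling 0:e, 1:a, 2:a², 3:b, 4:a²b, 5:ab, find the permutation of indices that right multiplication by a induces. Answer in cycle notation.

(0 1 2)(3 4 5)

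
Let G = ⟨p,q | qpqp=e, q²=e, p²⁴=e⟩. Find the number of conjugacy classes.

The conjugacy classes (representative and size) are:
  [e] (size 1), [p²³] (size 2), [p²] (size 2), [p³] (size 2), [p²⁰] (size 2), [p¹⁹] (size 2), [p⁶] (size 2), [p⁷] (size 2), [p⁸] (size 2), [p⁹] (size 2), [p¹⁴] (size 2), [p¹¹] (size 2), [p¹²] (size 1), [p⁴q] (size 12), [p⁵q] (size 12).
Class equation: 1 + 2 + 2 + 2 + 2 + 2 + 2 + 2 + 2 + 2 + 2 + 2 + 1 + 12 + 12 = 48 = |G|. So G has 15 conjugacy classes.

Answer: 15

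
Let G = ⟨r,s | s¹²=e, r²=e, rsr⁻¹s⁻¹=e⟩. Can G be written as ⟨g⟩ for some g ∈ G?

|G| = 24, but the maximum element order in G is 12 < 24. No single element generates all of G, so G is not cyclic.

Answer: No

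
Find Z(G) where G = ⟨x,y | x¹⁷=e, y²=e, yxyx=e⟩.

An element z ∈ Z(G) iff z commutes with every generator.
For example e is central: e·x = x = x·e; e·y = y = y·e.
Whereas x ∉ Z(G) since x·y = xy ≠ x¹⁶y = y·x.
Checking each of the 34 elements this way gives Z(G) = {e}, of order 1.

Answer: {e}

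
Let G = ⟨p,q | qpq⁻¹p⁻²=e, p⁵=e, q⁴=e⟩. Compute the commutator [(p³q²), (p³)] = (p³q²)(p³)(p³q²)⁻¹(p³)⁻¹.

[(p³q²), (p³)] = (p³q²)·(p³)·(p³q²)⁻¹·(p³)⁻¹.
  (p³q²) · (p³) = q²
  (q²) · (p³q²) = p²
  (p²) · (p²) = p⁴

Answer: p⁴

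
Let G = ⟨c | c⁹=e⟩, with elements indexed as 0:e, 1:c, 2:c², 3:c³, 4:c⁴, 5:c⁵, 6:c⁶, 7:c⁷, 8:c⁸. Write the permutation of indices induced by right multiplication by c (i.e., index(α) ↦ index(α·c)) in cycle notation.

(0 1 2 3 4 5 6 7 8)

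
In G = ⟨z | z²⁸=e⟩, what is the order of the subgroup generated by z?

|⟨z⟩| equals the order of z. Compute successive powers until reaching e:
  z¹ = z, z² = z², z³ = z³, z⁴ = z⁴, z⁵ = z⁵, z⁶ = z⁶, z⁷ = z⁷, z⁸ = z⁸, z⁹ = z⁹, z¹⁰ = z¹⁰, z¹¹ = z¹¹, z¹² = z¹², z¹³ = z¹³, z¹⁴ = z¹⁴, z¹⁵ = z¹⁵, z¹⁶ = z¹⁶, z¹⁷ = z¹⁷, z¹⁸ = z¹⁸, z¹⁹ = z¹⁹, z²⁰ = z²⁰, z²¹ = z²¹, z²² = z²², z²³ = z²³, z²⁴ = z²⁴, z²⁵ = z²⁵, z²⁶ = z²⁶, z²⁷ = z²⁷, z²⁸ = e.
The smallest positive k with zᵏ = e is 28, so |⟨z⟩| = 28.

Answer: 28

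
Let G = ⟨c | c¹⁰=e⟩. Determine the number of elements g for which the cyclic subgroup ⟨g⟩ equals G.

G is cyclic of order 10. An element generates G iff its order is 10, and a cyclic group of order 10 has exactly φ(10) = 4 such elements.

Answer: 4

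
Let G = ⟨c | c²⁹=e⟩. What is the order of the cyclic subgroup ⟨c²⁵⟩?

|⟨c²⁵⟩| equals the order of c²⁵. Compute successive powers until reaching e:
  (c²⁵)¹ = c²⁵, (c²⁵)² = c²¹, (c²⁵)³ = c¹⁷, (c²⁵)⁴ = c¹³, (c²⁵)⁵ = c⁹, (c²⁵)⁶ = c⁵, (c²⁵)⁷ = c, (c²⁵)⁸ = c²⁶, (c²⁵)⁹ = c²², (c²⁵)¹⁰ = c¹⁸, (c²⁵)¹¹ = c¹⁴, (c²⁵)¹² = c¹⁰, (c²⁵)¹³ = c⁶, (c²⁵)¹⁴ = c², (c²⁵)¹⁵ = c²⁷, (c²⁵)¹⁶ = c²³, (c²⁵)¹⁷ = c¹⁹, (c²⁵)¹⁸ = c¹⁵, (c²⁵)¹⁹ = c¹¹, (c²⁵)²⁰ = c⁷, (c²⁵)²¹ = c³, (c²⁵)²² = c²⁸, (c²⁵)²³ = c²⁴, (c²⁵)²⁴ = c²⁰, (c²⁵)²⁵ = c¹⁶, (c²⁵)²⁶ = c¹², (c²⁵)²⁷ = c⁸, (c²⁵)²⁸ = c⁴, (c²⁵)²⁹ = e.
The smallest positive k with (c²⁵)ᵏ = e is 29, so |⟨c²⁵⟩| = 29.

Answer: 29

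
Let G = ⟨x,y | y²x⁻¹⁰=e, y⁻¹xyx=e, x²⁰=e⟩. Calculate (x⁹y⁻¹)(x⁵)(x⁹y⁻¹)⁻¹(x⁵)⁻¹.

[(x⁹y⁻¹), (x⁵)] = (x⁹y⁻¹)·(x⁵)·(x⁹y⁻¹)⁻¹·(x⁵)⁻¹.
  (x⁹y⁻¹) · (x⁵) = x⁴y⁻¹
  (x⁴y⁻¹) · (x⁹y) = x¹⁵
  (x¹⁵) · (x¹⁵) = x¹⁰

Answer: x¹⁰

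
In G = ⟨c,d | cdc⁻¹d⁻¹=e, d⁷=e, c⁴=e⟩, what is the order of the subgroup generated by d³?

|⟨d³⟩| equals the order of d³. Compute successive powers until reaching e:
  (d³)¹ = d³, (d³)² = d⁶, (d³)³ = d², (d³)⁴ = d⁵, (d³)⁵ = d, (d³)⁶ = d⁴, (d³)⁷ = e.
The smallest positive k with (d³)ᵏ = e is 7, so |⟨d³⟩| = 7.

Answer: 7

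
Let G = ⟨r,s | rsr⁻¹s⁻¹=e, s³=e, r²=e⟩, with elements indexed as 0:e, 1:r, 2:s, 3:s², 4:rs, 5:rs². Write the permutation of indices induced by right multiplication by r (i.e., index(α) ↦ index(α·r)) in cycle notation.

(0 1)(2 4)(3 5)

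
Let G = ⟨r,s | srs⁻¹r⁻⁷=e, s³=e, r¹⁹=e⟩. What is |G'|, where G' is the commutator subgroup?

G' = [G, G] is generated by all commutators. The generator-pair commutators are: [r, s] = r¹³.
The subgroup they normally generate is {e, r, r², r³, r⁴, r⁵, r⁶, r⁷, r⁸, r⁹, r¹⁰, r¹¹, r¹², r¹³, r¹⁴, r¹⁵, r¹⁶, r¹⁷, r¹⁸}, of order 19.
Check: |G/G'| = 57/19 = 3 is the order of the abelianisation.

Answer: 19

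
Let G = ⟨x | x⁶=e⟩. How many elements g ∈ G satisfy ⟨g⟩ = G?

G is cyclic of order 6. An element generates G iff its order is 6, and a cyclic group of order 6 has exactly φ(6) = 2 such elements.

Answer: 2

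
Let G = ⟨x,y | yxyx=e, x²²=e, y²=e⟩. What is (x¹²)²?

Compute successive powers of (x¹²), reducing at each step:
  (x¹²)²: (x¹²) · x¹² = x²

Answer: x²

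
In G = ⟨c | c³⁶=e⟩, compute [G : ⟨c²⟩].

First find ord(c²) by computing successive powers:
  (c²)¹ = c², (c²)² = c⁴, (c²)³ = c⁶, (c²)⁴ = c⁸, (c²)⁵ = c¹⁰, (c²)⁶ = c¹², (c²)⁷ = c¹⁴, (c²)⁸ = c¹⁶, (c²)⁹ = c¹⁸, (c²)¹⁰ = c²⁰, (c²)¹¹ = c²², (c²)¹² = c²⁴, (c²)¹³ = c²⁶, (c²)¹⁴ = c²⁸, (c²)¹⁵ = c³⁰, (c²)¹⁶ = c³², (c²)¹⁷ = c³⁴, (c²)¹⁸ = e.
So |⟨c²⟩| = ord(c²) = 18. With |G| = 36, by Lagrange [G : ⟨c²⟩] = 36/18 = 2.

Answer: 2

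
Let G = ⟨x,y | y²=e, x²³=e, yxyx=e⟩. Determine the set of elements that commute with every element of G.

An element z ∈ Z(G) iff z commutes with every generator.
For example e is central: e·x = x = x·e; e·y = y = y·e.
Whereas x ∉ Z(G) since x·y = xy ≠ x²²y = y·x.
Checking each of the 46 elements this way gives Z(G) = {e}, of order 1.

Answer: {e}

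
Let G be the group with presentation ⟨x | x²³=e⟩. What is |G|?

G is generated by a single element, so G is cyclic. The relator gives x²³ = e and no smaller power is forced to be e, so the 23 powers {e, x, x², x³, x⁴, x⁵, x⁶, x⁷, x⁸, x⁹, x²², x²¹, x²⁰, x¹², x¹³, x¹¹, x¹⁰, x¹⁴, x¹⁵, x¹⁶, x¹⁷, x¹⁸, x¹⁹} are distinct. Hence |G| = 23.

Answer: 23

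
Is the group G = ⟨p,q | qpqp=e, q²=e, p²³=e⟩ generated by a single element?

Every cyclic group is abelian. But p·q = pq while q·p = p²²q, so p·q ≠ q·p and G is not abelian. Hence G is not cyclic.

Answer: No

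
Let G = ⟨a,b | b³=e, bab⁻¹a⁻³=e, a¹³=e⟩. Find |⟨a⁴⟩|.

|⟨a⁴⟩| equals the order of a⁴. Compute successive powers until reaching e:
  (a⁴)¹ = a⁴, (a⁴)² = a⁸, (a⁴)³ = a¹², (a⁴)⁴ = a³, (a⁴)⁵ = a⁷, (a⁴)⁶ = a¹¹, (a⁴)⁷ = a², (a⁴)⁸ = a⁶, (a⁴)⁹ = a¹⁰, (a⁴)¹⁰ = a, (a⁴)¹¹ = a⁵, (a⁴)¹² = a⁹, (a⁴)¹³ = e.
The smallest positive k with (a⁴)ᵏ = e is 13, so |⟨a⁴⟩| = 13.

Answer: 13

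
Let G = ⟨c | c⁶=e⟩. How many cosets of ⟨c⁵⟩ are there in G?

First find ord(c⁵) by computing successive powers:
  (c⁵)¹ = c⁵, (c⁵)² = c⁴, (c⁵)³ = c³, (c⁵)⁴ = c², (c⁵)⁵ = c, (c⁵)⁶ = e.
So |⟨c⁵⟩| = ord(c⁵) = 6. With |G| = 6, by Lagrange [G : ⟨c⁵⟩] = 6/6 = 1.

Answer: 1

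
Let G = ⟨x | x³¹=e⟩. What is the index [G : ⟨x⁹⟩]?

First find ord(x⁹) by computing successive powers:
  (x⁹)¹ = x⁹, (x⁹)² = x¹⁸, (x⁹)³ = x²⁷, (x⁹)⁴ = x⁵, (x⁹)⁵ = x¹⁴, (x⁹)⁶ = x²³, (x⁹)⁷ = x, (x⁹)⁸ = x¹⁰, (x⁹)⁹ = x¹⁹, (x⁹)¹⁰ = x²⁸, (x⁹)¹¹ = x⁶, (x⁹)¹² = x¹⁵, (x⁹)¹³ = x²⁴, (x⁹)¹⁴ = x², (x⁹)¹⁵ = x¹¹, (x⁹)¹⁶ = x²⁰, (x⁹)¹⁷ = x²⁹, (x⁹)¹⁸ = x⁷, (x⁹)¹⁹ = x¹⁶, (x⁹)²⁰ = x²⁵, (x⁹)²¹ = x³, (x⁹)²² = x¹², (x⁹)²³ = x²¹, (x⁹)²⁴ = x³⁰, (x⁹)²⁵ = x⁸, (x⁹)²⁶ = x¹⁷, (x⁹)²⁷ = x²⁶, (x⁹)²⁸ = x⁴, (x⁹)²⁹ = x¹³, (x⁹)³⁰ = x²², (x⁹)³¹ = e.
So |⟨x⁹⟩| = ord(x⁹) = 31. With |G| = 31, by Lagrange [G : ⟨x⁹⟩] = 31/31 = 1.

Answer: 1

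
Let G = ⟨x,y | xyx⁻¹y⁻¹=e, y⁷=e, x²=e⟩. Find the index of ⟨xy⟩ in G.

First find ord(xy) by computing successive powers:
  (xy)¹ = xy, (xy)² = y², (xy)³ = xy³, (xy)⁴ = y⁴, (xy)⁵ = xy⁵, (xy)⁶ = y⁶, (xy)⁷ = x, (xy)⁸ = y, (xy)⁹ = xy², (xy)¹⁰ = y³, (xy)¹¹ = xy⁴, (xy)¹² = y⁵, (xy)¹³ = xy⁶, (xy)¹⁴ = e.
So |⟨xy⟩| = ord(xy) = 14. With |G| = 14, by Lagrange [G : ⟨xy⟩] = 14/14 = 1.

Answer: 1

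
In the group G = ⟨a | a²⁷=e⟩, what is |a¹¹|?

Compute successive powers until reaching e:
  (a¹¹)¹ = a¹¹, (a¹¹)² = a²², (a¹¹)³ = a⁶, (a¹¹)⁴ = a¹⁷, (a¹¹)⁵ = a, (a¹¹)⁶ = a¹², (a¹¹)⁷ = a²³, (a¹¹)⁸ = a⁷, (a¹¹)⁹ = a¹⁸, (a¹¹)¹⁰ = a², (a¹¹)¹¹ = a¹³, (a¹¹)¹² = a²⁴, (a¹¹)¹³ = a⁸, (a¹¹)¹⁴ = a¹⁹, (a¹¹)¹⁵ = a³, (a¹¹)¹⁶ = a¹⁴, (a¹¹)¹⁷ = a²⁵, (a¹¹)¹⁸ = a⁹, (a¹¹)¹⁹ = a²⁰, (a¹¹)²⁰ = a⁴, (a¹¹)²¹ = a¹⁵, (a¹¹)²² = a²⁶, (a¹¹)²³ = a¹⁰, (a¹¹)²⁴ = a²¹, (a¹¹)²⁵ = a⁵, (a¹¹)²⁶ = a¹⁶, (a¹¹)²⁷ = e.
The smallest positive k with (a¹¹)ᵏ = e is 27.

Answer: 27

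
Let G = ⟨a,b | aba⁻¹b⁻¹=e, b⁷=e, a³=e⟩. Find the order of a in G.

Compute successive powers until reaching e:
  a¹ = a, a² = a², a³ = e.
The smallest positive k with aᵏ = e is 3.

Answer: 3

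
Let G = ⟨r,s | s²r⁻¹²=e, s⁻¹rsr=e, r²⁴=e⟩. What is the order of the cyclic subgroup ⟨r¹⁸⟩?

|⟨r¹⁸⟩| equals the order of r¹⁸. Compute successive powers until reaching e:
  (r¹⁸)¹ = r¹⁸, (r¹⁸)² = r¹², (r¹⁸)³ = r⁶, (r¹⁸)⁴ = e.
The smallest positive k with (r¹⁸)ᵏ = e is 4, so |⟨r¹⁸⟩| = 4.

Answer: 4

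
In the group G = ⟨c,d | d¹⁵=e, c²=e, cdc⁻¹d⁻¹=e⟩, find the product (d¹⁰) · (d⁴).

Compute (d¹⁰) · (d⁴) by multiplying left to right and reducing via the relations at each step:
  (d¹⁰) · d⁴ = d¹⁴

Answer: d¹⁴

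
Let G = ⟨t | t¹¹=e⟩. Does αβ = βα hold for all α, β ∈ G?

G has a single generator, so G is cyclic and hence abelian.

Answer: Yes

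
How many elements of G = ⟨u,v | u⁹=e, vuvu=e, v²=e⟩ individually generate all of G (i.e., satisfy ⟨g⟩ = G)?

⟨g⟩ = G would require ord(g) = |G| = 18, but the maximum element order in G is 9 < 18. So G is not cyclic and no single element generates it: the count is 0.

Answer: 0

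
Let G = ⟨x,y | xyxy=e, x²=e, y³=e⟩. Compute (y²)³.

Compute successive powers of (y²), reducing at each step:
  (y²)²: (y²) · y² = y
  (y²)³: y · y² = e

Answer: e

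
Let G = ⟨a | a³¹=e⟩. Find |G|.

G is generated by a single element, so G is cyclic. The relator gives a³¹ = e and no smaller power is forced to be e, so the 31 powers {a, e, a², a³, a⁴, a⁵, a⁶, a⁷, a⁸, a⁹, a²², a²³, a²¹, a²⁰, a²⁴, a²⁵, a²⁶, a²⁷, a²⁸, a²⁹, a³⁰, a¹², a¹³, a¹¹, a¹⁰, a¹⁴, a¹⁵, a¹⁶, a¹⁷, a¹⁸, a¹⁹} are distinct. Hence |G| = 31.

Answer: 31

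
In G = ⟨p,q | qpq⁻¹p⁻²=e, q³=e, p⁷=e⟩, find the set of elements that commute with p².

⟨p²⟩ ⊆ C_G(p²) since powers of p² commute with p²; so |C_G(p²)| ≥ |⟨p²⟩| = 7.
By orbit–stabilizer, |C_G(p²)| = |G| / |conj. class of p²| = 21 / 3 = 7.
The 7 elements commuting with p² are {e, p, p², p³, p⁴, p⁵, p⁶}.

Answer: {e, p, p², p³, p⁴, p⁵, p⁶}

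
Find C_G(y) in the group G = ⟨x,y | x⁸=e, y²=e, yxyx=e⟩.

⟨y⟩ ⊆ C_G(y) since powers of y commute with y; so |C_G(y)| ≥ |⟨y⟩| = 2.
By orbit–stabilizer, |C_G(y)| = |G| / |conj. class of y| = 16 / 4 = 4.
The 4 elements commuting with y are {e, x⁴, y, x⁴y}.

Answer: {e, x⁴, y, x⁴y}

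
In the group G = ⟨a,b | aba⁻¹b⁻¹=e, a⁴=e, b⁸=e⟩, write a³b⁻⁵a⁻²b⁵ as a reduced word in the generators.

Multiply left to right, reducing at each step:
  (a³) · b⁻⁵ = a³b³
  (a³b³) · a⁻² = ab³
  (ab³) · b⁵ = a

Answer: a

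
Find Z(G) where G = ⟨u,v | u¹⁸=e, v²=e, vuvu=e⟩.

An element z ∈ Z(G) iff z commutes with every generator.
For example u⁹ is central: (u⁹)·u = u¹⁰ = u·(u⁹); (u⁹)·v = u⁹v = v·(u⁹).
Whereas u ∉ Z(G) since u·v = uv ≠ u¹⁷v = v·u.
Checking each of the 36 elements this way gives Z(G) = {e, u⁹}, of order 2.

Answer: {e, u⁹}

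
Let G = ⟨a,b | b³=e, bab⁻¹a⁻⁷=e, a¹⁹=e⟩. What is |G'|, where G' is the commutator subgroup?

G' = [G, G] is generated by all commutators. The generator-pair commutators are: [a, b] = a¹³.
The subgroup they normally generate is {e, a, a², a³, a⁴, a⁵, a⁶, a⁷, a⁸, a⁹, a¹⁰, a¹¹, a¹², a¹³, a¹⁴, a¹⁵, a¹⁶, a¹⁷, a¹⁸}, of order 19.
Check: |G/G'| = 57/19 = 3 is the order of the abelianisation.

Answer: 19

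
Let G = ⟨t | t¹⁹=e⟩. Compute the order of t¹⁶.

Compute successive powers until reaching e:
  (t¹⁶)¹ = t¹⁶, (t¹⁶)² = t¹³, (t¹⁶)³ = t¹⁰, (t¹⁶)⁴ = t⁷, (t¹⁶)⁵ = t⁴, (t¹⁶)⁶ = t, (t¹⁶)⁷ = t¹⁷, (t¹⁶)⁸ = t¹⁴, (t¹⁶)⁹ = t¹¹, (t¹⁶)¹⁰ = t⁸, (t¹⁶)¹¹ = t⁵, (t¹⁶)¹² = t², (t¹⁶)¹³ = t¹⁸, (t¹⁶)¹⁴ = t¹⁵, (t¹⁶)¹⁵ = t¹², (t¹⁶)¹⁶ = t⁹, (t¹⁶)¹⁷ = t⁶, (t¹⁶)¹⁸ = t³, (t¹⁶)¹⁹ = e.
The smallest positive k with (t¹⁶)ᵏ = e is 19.

Answer: 19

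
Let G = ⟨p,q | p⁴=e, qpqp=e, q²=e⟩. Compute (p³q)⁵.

Compute successive powers of (p³q), reducing at each step:
  (p³q)²: (p³q) · p³ = q;   q · q = e
  (p³q)³: e · p³ = p³;   (p³) · q = p³q
  (p³q)⁴: (p³q) · p³ = q;   q · q = e
  (p³q)⁵: e · p³ = p³;   (p³) · q = p³q

Answer: p³q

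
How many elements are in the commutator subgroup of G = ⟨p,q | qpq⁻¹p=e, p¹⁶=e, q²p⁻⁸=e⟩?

G' = [G, G] is generated by all commutators. The generator-pair commutators are: [p, q] = p².
The subgroup they normally generate is {e, p², p⁴, p⁶, p⁸, p¹⁰, p¹², p¹⁴}, of order 8.
Check: |G/G'| = 32/8 = 4 is the order of the abelianisation.

Answer: 8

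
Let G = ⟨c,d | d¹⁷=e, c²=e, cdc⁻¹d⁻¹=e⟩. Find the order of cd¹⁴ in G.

Compute successive powers until reaching e:
  (cd¹⁴)¹ = cd¹⁴, (cd¹⁴)² = d¹¹, (cd¹⁴)³ = cd⁸, (cd¹⁴)⁴ = d⁵, (cd¹⁴)⁵ = cd², (cd¹⁴)⁶ = d¹⁶, (cd¹⁴)⁷ = cd¹³, (cd¹⁴)⁸ = d¹⁰, (cd¹⁴)⁹ = cd⁷, (cd¹⁴)¹⁰ = d⁴, (cd¹⁴)¹¹ = cd, (cd¹⁴)¹² = d¹⁵, (cd¹⁴)¹³ = cd¹², (cd¹⁴)¹⁴ = d⁹, (cd¹⁴)¹⁵ = cd⁶, (cd¹⁴)¹⁶ = d³, (cd¹⁴)¹⁷ = c, (cd¹⁴)¹⁸ = d¹⁴, (cd¹⁴)¹⁹ = cd¹¹, (cd¹⁴)²⁰ = d⁸, (cd¹⁴)²¹ = cd⁵, (cd¹⁴)²² = d², (cd¹⁴)²³ = cd¹⁶, (cd¹⁴)²⁴ = d¹³, (cd¹⁴)²⁵ = cd¹⁰, (cd¹⁴)²⁶ = d⁷, (cd¹⁴)²⁷ = cd⁴, (cd¹⁴)²⁸ = d, (cd¹⁴)²⁹ = cd¹⁵, (cd¹⁴)³⁰ = d¹², (cd¹⁴)³¹ = cd⁹, (cd¹⁴)³² = d⁶, (cd¹⁴)³³ = cd³, (cd¹⁴)³⁴ = e.
The smallest positive k with (cd¹⁴)ᵏ = e is 34.

Answer: 34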